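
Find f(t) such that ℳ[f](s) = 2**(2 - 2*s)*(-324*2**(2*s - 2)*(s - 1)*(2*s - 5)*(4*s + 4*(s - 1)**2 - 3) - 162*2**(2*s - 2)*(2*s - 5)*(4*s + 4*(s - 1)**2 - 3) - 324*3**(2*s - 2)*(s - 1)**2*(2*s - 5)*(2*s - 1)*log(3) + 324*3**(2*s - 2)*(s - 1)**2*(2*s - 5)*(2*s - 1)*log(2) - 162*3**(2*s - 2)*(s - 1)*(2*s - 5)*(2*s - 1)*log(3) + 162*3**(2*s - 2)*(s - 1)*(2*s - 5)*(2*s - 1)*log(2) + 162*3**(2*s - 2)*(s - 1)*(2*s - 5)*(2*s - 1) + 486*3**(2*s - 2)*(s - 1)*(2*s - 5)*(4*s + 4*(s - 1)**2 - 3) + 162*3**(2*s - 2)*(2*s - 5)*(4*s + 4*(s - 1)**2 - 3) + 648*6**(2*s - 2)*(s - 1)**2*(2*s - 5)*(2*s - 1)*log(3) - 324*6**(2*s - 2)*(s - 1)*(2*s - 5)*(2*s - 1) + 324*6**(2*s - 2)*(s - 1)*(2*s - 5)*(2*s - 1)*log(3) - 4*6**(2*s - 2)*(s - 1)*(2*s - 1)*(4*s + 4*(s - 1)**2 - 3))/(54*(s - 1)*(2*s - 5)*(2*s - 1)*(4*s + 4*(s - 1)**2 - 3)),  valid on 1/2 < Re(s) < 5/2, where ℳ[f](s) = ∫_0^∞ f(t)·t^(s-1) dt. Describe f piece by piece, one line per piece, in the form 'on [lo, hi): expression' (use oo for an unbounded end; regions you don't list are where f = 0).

on [0, 1): 1/sqrt(t)
on [1, 9/4): (sqrt(t) + 3)/t
on [9/4, 9): log(sqrt(t))/sqrt(t)
on [9, oo): t**(-5/2)

remove the shared t-power first: sqrt(t) on [0, 1); sqrt(t) + 3 on [1, 9/4); sqrt(t)*log(sqrt(t)) on [9/4, 9); …
strip the power substitution: t on [0, 1); t + 3 on [1, 3/2); t*log(t) on [3/2, 3); …
summing 4 kernel integrals split by 1, 9/4, 9 yields ℳ[f](s)
between 0 and 1 the integrand is 1/sqrt(t)·t^(s-1)
∫ over [1, 9/4) of (sqrt(t) + 3)/t·t^(s-1) joins the sum
segment 9/4 to 9 holds log(sqrt(t))/sqrt(t); add its integral
the [9, ∞) slice contributes ∫ t**(-5/2)·t^(s-1) dt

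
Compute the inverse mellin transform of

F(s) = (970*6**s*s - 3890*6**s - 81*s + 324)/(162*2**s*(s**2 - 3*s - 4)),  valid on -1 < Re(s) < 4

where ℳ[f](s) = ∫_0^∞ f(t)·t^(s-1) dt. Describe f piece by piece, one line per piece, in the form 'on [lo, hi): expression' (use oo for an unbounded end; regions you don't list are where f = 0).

split f at 1/2, 3: ℳ[f](s) collects 3 kernel integrals
on [0, 1/2): add ∫ t·t^(s-1) dt
on [1/2, 3) integrate f = 2*t against the kernel
segment 3 to ∞ holds t**(-4); add its integral

on [0, 1/2): t
on [1/2, 3): 2*t
on [3, oo): t**(-4)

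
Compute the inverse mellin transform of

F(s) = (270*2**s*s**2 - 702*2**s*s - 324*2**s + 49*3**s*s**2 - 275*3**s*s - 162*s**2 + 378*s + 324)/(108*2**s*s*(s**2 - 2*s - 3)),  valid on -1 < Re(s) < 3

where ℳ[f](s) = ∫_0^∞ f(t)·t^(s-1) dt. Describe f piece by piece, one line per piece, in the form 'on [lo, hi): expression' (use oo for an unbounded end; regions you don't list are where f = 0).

linearity at 1/2, 1, 3/2 turns ℳ[f](s) into 4 summed integrals
∫ t·t^(s-1) over [0, 1/2)
between 1/2 and 1 the integrand is (2*t + 1)·t^(s-1)
the [1, 3/2) slice contributes ∫ t/2·t^(s-1) dt
segment 3/2 to ∞ holds t**(-3); add its integral

on [0, 1/2): t
on [1/2, 1): 2*t + 1
on [1, 3/2): t/2
on [3/2, oo): t**(-3)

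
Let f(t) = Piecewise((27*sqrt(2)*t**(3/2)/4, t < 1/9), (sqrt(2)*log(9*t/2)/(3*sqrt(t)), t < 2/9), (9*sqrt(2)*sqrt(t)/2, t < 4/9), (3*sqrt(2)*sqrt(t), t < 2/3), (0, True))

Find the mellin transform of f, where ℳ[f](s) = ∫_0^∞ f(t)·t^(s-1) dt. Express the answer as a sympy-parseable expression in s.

sqrt(2)*(-3*2**(s + 3/2)*(2*s + 3)*(8*s - (2*s + 1)**2) + 2**(s + 5/2)*(2*s + 1)*(2*s + 3) + 2**(2*s + 2)*(2*s + 3)*(8*s - (2*s + 1)**2) + 4*6**(s + 1/2)*(2*s + 3)*(8*s - (2*s + 1)**2) - 4*(2*s + 1)**2*(2*s + 3)*log(2) - 8*(2*s + 1)*(2*s + 3) + 8*(2*s + 1)*(2*s + 3)*log(2) + (2*s + 1)*(8*s - (2*s + 1)**2))/(2*3**(2*s)*(2*s + 1)*(2*s + 3)*(8*s - (2*s + 1)**2))
  Re(s) > -3/2

remove the common scale on t first: 3*sqrt(6)*t**(3/2)/4 on [0, 1/3); sqrt(6)*log(3*t/2)/(3*sqrt(t)) on [1/3, 2/3); 3*sqrt(6)*sqrt(t)/2 on [2/3, 4/3); …
back out the common scale on t: t**(3/2) on [0, 1/2); log(t)/sqrt(t) on [1/2, 1); 3*sqrt(t) on [1, 2); …
back out the shared t-power: t on [0, 1/2); log(t)/t on [1/2, 1); 3 on [1, 2); …
split f at 1/9, 2/9, 4/9: ℳ[f](s) collects 4 kernel integrals
between 0 and 1/9 the integrand is 27*sqrt(2)*t**(3/2)/4·t^(s-1)
between 1/9 and 2/9 the integrand is sqrt(2)*log(9*t/2)/(3*sqrt(t))·t^(s-1)
segment 2/9 to 4/9 holds 9*sqrt(2)*sqrt(t)/2; add its integral
over [4/9, 2/3), the kernel integral of 3*sqrt(2)*sqrt(t) enters the sum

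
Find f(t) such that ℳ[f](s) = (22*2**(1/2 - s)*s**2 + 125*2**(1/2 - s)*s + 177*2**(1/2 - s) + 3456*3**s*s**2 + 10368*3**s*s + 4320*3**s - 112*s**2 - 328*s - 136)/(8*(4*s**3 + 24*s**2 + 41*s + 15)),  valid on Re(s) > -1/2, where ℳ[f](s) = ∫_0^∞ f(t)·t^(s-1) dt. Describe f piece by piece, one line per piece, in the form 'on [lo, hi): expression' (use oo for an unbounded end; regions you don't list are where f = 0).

on [0, 1/2): 3*sqrt(t)/2
on [1/2, 1): t**(5/2)/2
on [1, 3): 4*t**3

f breaks at 1/2, 1 into 3 integrals to sum
segment [0, 1/2) carries 3*sqrt(t)/2; integrate it
∫ over [1/2, 1) of t**(5/2)/2·t^(s-1) joins the sum
piece [1, 3): integrate 4*t**3 against the kernel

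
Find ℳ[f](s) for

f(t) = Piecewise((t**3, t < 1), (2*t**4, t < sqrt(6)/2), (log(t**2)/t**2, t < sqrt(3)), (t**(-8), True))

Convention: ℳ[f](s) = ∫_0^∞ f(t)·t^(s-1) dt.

(324*2**(s/2)*(s/2 - 4)*(s/2 + 2)*(s**2/4 - s + 1) - 324*2**(s/2)*(s/2 - 4)*(s + 3)*(s**2/4 - s + 1) - 54*3**(s/2)*s*(s/2 - 4)*(s/2 + 2)*(s + 3)*log(3) + 54*3**(s/2)*s*(s/2 - 4)*(s/2 + 2)*(s + 3)*log(2) - 108*3**(s/2)*(s/2 - 4)*(s/2 + 2)*(s + 3)*log(2) + 108*3**(s/2)*(s/2 - 4)*(s/2 + 2)*(s + 3) + 108*3**(s/2)*(s/2 - 4)*(s/2 + 2)*(s + 3)*log(3) + 729*3**(s/2)*(s/2 - 4)*(s + 3)*(s**2/4 - s + 1) + 27*6**(s/2)*s*(s/2 - 4)*(s/2 + 2)*(s + 3)*log(3) - 54*6**(s/2)*(s/2 - 4)*(s/2 + 2)*(s + 3)*log(3) - 54*6**(s/2)*(s/2 - 4)*(s/2 + 2)*(s + 3) - 2*6**(s/2)*(s/2 + 2)*(s + 3)*(s**2/4 - s + 1))/(324*2**(s/2)*(s/2 - 4)*(s/2 + 2)*(s + 3)*(s**2/4 - s + 1))
  -3 < Re(s) < 8

back out the power substitution: t**(3/2) on [0, 1); 2*t**2 on [1, 3/2); log(t)/t on [3/2, 3); …
slice at 1, sqrt(6)/2, sqrt(3), transform all 4 pieces, and sum them
over [0, 1), the kernel integral of t**3 enters the sum
piece [1, sqrt(6)/2): integrate 2*t**4 against the kernel
∫ over [sqrt(6)/2, sqrt(3)) of log(t**2)/t**2·t^(s-1) joins the sum
∫ t**(-8)·t^(s-1) over [sqrt(3), ∞)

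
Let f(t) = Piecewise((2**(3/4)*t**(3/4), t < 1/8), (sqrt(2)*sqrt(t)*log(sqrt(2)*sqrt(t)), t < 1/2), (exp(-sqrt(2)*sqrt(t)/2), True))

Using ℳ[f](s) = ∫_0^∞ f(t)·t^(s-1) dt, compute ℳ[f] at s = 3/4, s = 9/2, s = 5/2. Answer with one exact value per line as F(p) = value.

remove the common scale on t first: t**(3/4) on [0, 1/4); sqrt(t)*log(sqrt(t)) on [1/4, 1); exp(-sqrt(t)/2) on [1, ∞)
back out the power substitution: t**(3/2) on [0, 1/2); t*log(t) on [1/2, 1); exp(-t/2) on [1, ∞)
cuts at 1/8, 1/2: linearity sums the 3 kernel integrals
between 0 and 1/8 the integrand is 2**(3/4)*t**(3/4)·t^(s-1)
for t in [1/8, 1/2): the term is ∫ sqrt(2)*sqrt(t)*log(sqrt(2)*sqrt(t))·t^(s-1)
segment 1/2 to ∞ holds exp(-sqrt(2)*sqrt(t)/2); add its integral

F(3/4) = 2**(3/4)*((-71*sqrt(2) + 24 + 60*log(2) + 1200*sqrt(pi)*erfc(sqrt(2)/2))*exp(1/2)/1200 + sqrt(2))*exp(-1/2)
F(9/2) = sqrt(2)*((-21483 + 100*sqrt(2) + 210*log(2))*exp(1/2) + 73190881075200)*exp(-1/2)/34406400
F(5/2) = sqrt(2)*((-273 + 12*sqrt(2) + 26*log(2))*exp(1/2) + 12639744)*exp(-1/2)/39936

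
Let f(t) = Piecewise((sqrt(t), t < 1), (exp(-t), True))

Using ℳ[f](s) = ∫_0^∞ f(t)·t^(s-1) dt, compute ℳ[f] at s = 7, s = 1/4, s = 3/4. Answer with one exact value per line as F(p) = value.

breakpoints 1: one integral from each of the 2 segments
∫ over [0, 1) of sqrt(t)·t^(s-1) joins the sum
for t in [1, ∞): the term is ∫ exp(-t)·t^(s-1)

F(7) = 2/15 + 1957*exp(-1)
F(1/4) = uppergamma(1/4, 1) + 4/3
F(3/4) = uppergamma(3/4, 1) + 4/5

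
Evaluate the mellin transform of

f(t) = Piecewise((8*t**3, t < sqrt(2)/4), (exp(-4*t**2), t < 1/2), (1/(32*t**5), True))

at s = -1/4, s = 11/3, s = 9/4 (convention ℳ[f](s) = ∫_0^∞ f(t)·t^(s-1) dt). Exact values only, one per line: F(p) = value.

F(-1/4) = -2**(1/4)*uppergamma(-1/8, 1)/2 + 2**(7/8)/11 + 4*2**(1/4)/21 + 2**(1/4)*uppergamma(-1/8, 1/2)/2
F(11/3) = -2**(1/3)*uppergamma(11/6, 1)/32 + 3/2560 + 2**(1/3)*uppergamma(11/6, 1/2)/32 + 3*2**(1/3)/64
F(9/4) = -2**(3/4)*uppergamma(9/8, 1)/16 + 2**(1/8)/168 + 2**(3/4)*uppergamma(9/8, 1/2)/16 + 2**(3/4)/22

back out the common scale on t: t**3 on [0, sqrt(2)/2); exp(-t**2) on [sqrt(2)/2, 1); t**(-5) on [1, ∞)
reversing the power substitution: t**(3/2) on [0, 1/2); exp(-t) on [1/2, 1); t**(-5/2) on [1, ∞)
split f at sqrt(2)/4, 1/2: ℳ[f](s) collects 3 kernel integrals
over [0, sqrt(2)/4), the kernel integral of 8*t**3 enters the sum
for t in [sqrt(2)/4, 1/2): the term is ∫ exp(-4*t**2)·t^(s-1)
the [1/2, ∞) slice contributes ∫ 1/(32*t**5)·t^(s-1) dt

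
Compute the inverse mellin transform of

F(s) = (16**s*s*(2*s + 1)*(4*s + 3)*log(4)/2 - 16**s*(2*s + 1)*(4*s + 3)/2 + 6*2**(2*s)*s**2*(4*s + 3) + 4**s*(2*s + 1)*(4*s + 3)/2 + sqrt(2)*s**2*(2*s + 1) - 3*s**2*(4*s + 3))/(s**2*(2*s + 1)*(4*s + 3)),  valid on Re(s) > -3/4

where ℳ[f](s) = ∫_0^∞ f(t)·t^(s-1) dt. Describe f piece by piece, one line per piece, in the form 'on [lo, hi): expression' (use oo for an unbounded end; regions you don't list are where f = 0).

the power substitution comes off first: sqrt(2)*t**(3/2)/4 on [0, 1); 3*t/2 on [1, 2); log(t/2) on [2, 4)
invert the common scale on t to get t**(3/2) on [0, 1/2); 3*t on [1/2, 1); log(t) on [1, 2)
split f at 1, 4: ℳ[f](s) collects 3 kernel integrals
the [0, 1) slice contributes ∫ sqrt(2)*t**(3/4)/4·t^(s-1) dt
for t in [1, 4): the term is ∫ 3*sqrt(t)/2·t^(s-1)
piece [4, 16): integrate log(sqrt(t)/2) against the kernel

on [0, 1): sqrt(2)*t**(3/4)/4
on [1, 4): 3*sqrt(t)/2
on [4, 16): log(sqrt(t)/2)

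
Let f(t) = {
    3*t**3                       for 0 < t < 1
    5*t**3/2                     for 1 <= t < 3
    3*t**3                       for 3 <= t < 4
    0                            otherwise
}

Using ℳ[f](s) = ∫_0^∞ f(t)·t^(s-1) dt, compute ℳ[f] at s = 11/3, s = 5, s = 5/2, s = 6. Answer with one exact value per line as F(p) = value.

split f at 1, 3: ℳ[f](s) collects 3 kernel integrals
[0, 1) adds the kernel integral of 3*t**3
segment [1, 3) carries 5*t**3/2; integrate it
piece [3, 4): integrate 3*t**3 against the kernel

F(11/3) = -2187*3**(2/3)/40 + 3/40 + 18432*2**(1/3)/5
F(5) = 24166
F(5/2) = 12289/11 - 243*sqrt(3)/11
F(6) = 776591/9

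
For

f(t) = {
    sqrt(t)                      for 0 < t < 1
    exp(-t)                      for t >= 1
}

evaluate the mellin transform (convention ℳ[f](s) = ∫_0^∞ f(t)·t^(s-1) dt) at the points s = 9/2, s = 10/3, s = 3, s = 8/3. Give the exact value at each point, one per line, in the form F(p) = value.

decompose at 1; ℳ[f](s) sums the 2 pieces' integrals
between 0 and 1 the integrand is sqrt(t)·t^(s-1)
∫ over [1, ∞) of exp(-t)·t^(s-1) joins the sum

F(9/2) = (E*(16 + 525*sqrt(pi)*erfc(1)) + 2110)*exp(-1)/80
F(10/3) = 6/23 + uppergamma(10/3, 1)
F(3) = 2/7 + 5*exp(-1)
F(8/3) = 6/19 + uppergamma(8/3, 1)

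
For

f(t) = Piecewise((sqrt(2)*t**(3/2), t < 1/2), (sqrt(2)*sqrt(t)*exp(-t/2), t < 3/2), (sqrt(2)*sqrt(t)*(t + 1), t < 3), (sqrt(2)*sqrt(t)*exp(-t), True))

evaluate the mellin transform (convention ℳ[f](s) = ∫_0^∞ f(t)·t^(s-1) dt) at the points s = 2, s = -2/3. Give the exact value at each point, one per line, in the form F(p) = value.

the common scale on t comes off first: t**(3/2)/2 on [0, 1); sqrt(t)*exp(-t/4) on [1, 3); sqrt(t)*(t/2 + 1) on [3, 6); …
peel off the shared t-power: t/2 on [0, 1); exp(-t/4) on [1, 3); t/2 + 1 on [3, 6); …
peel off the common scale on t: t on [0, 1/2); exp(-t/2) on [1/2, 3/2); t + 1 on [3/2, 3); …
breakpoints 1/2, 3/2, 3: one integral from each of the 4 segments
between 0 and 1/2 the integrand is sqrt(2)*t**(3/2)·t^(s-1)
[1/2, 3/2) adds the kernel integral of sqrt(2)*sqrt(t)*exp(-t/2)
between 3/2 and 3 the integrand is sqrt(2)*sqrt(t)*(t + 1)·t^(s-1)
between 3 and ∞ the integrand is sqrt(2)*sqrt(t)*exp(-t)·t^(s-1)

F(2) = -9*sqrt(3)*exp(-3/4) - 261*sqrt(3)/140 - 6*sqrt(pi)*erfc(sqrt(3)/2) + 3*sqrt(2)*sqrt(pi)*erfc(sqrt(3))/4 + 1/28 + 9*sqrt(6)*exp(-3)/2 + 6*sqrt(pi)*erfc(1/2) + 7*exp(-1/4) + 396*sqrt(6)/35
F(-2/3) = 2**(2/3)*(-4*6**(5/6) - 5*2**(2/3)*uppergamma(-1/6, 3/4) + 5*2**(5/6)*uppergamma(-1/6, 3) + 6 + 5*2**(2/3)*uppergamma(-1/6, 1/4) + 14*3**(5/6))/10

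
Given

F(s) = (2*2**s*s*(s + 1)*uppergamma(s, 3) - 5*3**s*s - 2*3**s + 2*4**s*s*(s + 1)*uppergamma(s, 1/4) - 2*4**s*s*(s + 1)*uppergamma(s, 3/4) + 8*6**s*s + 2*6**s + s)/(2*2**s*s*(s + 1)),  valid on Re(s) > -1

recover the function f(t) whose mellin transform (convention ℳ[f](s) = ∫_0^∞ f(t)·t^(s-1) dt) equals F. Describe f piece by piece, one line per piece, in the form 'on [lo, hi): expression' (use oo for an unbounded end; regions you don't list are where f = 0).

cuts at 1/2, 3/2, 3: linearity sums the 4 kernel integrals
piece [0, 1/2): integrate t against the kernel
piece [1/2, 3/2): integrate exp(-t/2) against the kernel
∫ over [3/2, 3) of (t + 1)·t^(s-1) joins the sum
over [3, ∞), the kernel integral of exp(-t) enters the sum

on [0, 1/2): t
on [1/2, 3/2): exp(-t/2)
on [3/2, 3): t + 1
on [3, oo): exp(-t)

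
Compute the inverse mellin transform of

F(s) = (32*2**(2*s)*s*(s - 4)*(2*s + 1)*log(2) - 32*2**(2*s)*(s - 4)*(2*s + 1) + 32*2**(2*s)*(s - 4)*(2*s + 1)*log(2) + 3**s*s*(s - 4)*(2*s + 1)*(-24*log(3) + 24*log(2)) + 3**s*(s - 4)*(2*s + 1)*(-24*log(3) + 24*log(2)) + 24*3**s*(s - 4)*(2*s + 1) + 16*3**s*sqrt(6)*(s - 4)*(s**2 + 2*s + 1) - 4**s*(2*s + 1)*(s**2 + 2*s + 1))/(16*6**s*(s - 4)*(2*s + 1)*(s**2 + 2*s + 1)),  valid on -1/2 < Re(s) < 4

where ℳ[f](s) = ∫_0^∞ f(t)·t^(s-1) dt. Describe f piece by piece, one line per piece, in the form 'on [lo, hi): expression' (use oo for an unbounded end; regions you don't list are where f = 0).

on [0, 1/2): sqrt(3)*sqrt(t)
on [1/2, 2/3): 3*t*log(3*t)
on [2/3, oo): 1/(81*t**4)

invert the common scale on t to get sqrt(t) on [0, 3/2); t*log(t) on [3/2, 2); t**(-4) on [2, ∞)
along the cuts 1/2, 2/3, ℳ[f](s) splits into 3 integrals
segment 0 to 1/2 holds sqrt(3)*sqrt(t); add its integral
for t in [1/2, 2/3): the term is ∫ 3*t*log(3*t)·t^(s-1)
on [2/3, ∞): add ∫ 1/(81*t**4)·t^(s-1) dt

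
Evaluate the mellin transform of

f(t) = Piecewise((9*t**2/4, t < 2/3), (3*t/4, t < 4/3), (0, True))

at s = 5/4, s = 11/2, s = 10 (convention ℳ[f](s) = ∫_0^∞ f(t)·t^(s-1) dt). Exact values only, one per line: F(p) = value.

peel off the common scale on t: t**2 on [0, 1); t/2 on [1, 2)
the shared t-power comes off first: t on [0, 1); 1/2 on [1, 2)
f breaks at 2/3 into 2 integrals to sum
between 0 and 2/3 the integrand is 9*t**2/4·t^(s-1)
between 2/3 and 4/3 the integrand is 3*t/4·t^(s-1)

F(5/4) = 4*2**(1/4)*3**(3/4)*(5 + 52*2**(1/4))/1053
F(11/2) = 352*sqrt(6)/142155 + 4096*sqrt(3)/9477
F(10) = 3147008/1948617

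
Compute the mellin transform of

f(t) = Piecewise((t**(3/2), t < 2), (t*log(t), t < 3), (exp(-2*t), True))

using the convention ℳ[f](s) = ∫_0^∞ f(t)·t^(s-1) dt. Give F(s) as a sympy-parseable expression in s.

linearity at 2, 3 turns ℳ[f](s) into 3 summed integrals
segment 0 to 2 holds t**(3/2); add its integral
[2, 3) adds the kernel integral of t*log(t)
∫ over [3, ∞) of exp(-2*t)·t^(s-1) joins the sum

(-12**s*s*(2*s + 3)*log(4) - 12**s*(2*s + 3)*log(4) + 12**s*(4*s + 6) + 12**s*sqrt(2)*(4*s**2 + 8*s + 4) + 3*18**s*s*(2*s + 3)*log(3) + 18**s*(-6*s - 9) + 3*18**s*(2*s + 3)*log(3) + 3**s*(2*s + 3)*(s**2 + 2*s + 1)*uppergamma(s, 6))/(6**s*(2*s + 3)*(s**2 + 2*s + 1))
  Re(s) > -3/2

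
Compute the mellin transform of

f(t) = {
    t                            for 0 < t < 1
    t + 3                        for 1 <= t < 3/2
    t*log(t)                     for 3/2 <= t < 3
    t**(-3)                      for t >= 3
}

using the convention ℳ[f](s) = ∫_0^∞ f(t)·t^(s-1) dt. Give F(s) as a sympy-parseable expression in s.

slice at 1, 3/2, 3, transform all 4 pieces, and sum them
over [0, 1), the kernel integral of t enters the sum
on [1, 3/2) integrate f = (t + 3) against the kernel
∫ t*log(t)·t^(s-1) over [3/2, 3)
between 3 and ∞ the integrand is t**(-3)·t^(s-1)

(-162*2**s*s*(s - 3)*(s**2 + 2*s + 1) - 162*2**s*(s - 3)*(s**2 + 2*s + 1) - 81*3**s*s**2*(s - 3)*(s + 1)*log(3) + 81*3**s*s**2*(s - 3)*(s + 1)*log(2) - 81*3**s*s*(s - 3)*(s + 1)*log(3) + 81*3**s*s*(s - 3)*(s + 1)*log(2) + 81*3**s*s*(s - 3)*(s + 1) + 243*3**s*s*(s - 3)*(s**2 + 2*s + 1) + 162*3**s*(s - 3)*(s**2 + 2*s + 1) + 162*6**s*s**2*(s - 3)*(s + 1)*log(3) - 162*6**s*s*(s - 3)*(s + 1) + 162*6**s*s*(s - 3)*(s + 1)*log(3) - 2*6**s*s*(s + 1)*(s**2 + 2*s + 1))/(54*2**s*s*(s - 3)*(s + 1)*(s**2 + 2*s + 1))
  -1 < Re(s) < 3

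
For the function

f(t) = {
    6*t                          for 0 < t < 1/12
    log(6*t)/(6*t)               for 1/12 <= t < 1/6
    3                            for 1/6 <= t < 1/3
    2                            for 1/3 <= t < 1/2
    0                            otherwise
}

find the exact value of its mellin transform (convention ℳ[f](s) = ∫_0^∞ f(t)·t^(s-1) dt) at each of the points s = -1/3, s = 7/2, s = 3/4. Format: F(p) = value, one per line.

back out the common scale on t: 2*t on [0, 1/4); log(2*t)/(2*t) on [1/4, 1/2); 3 on [1/2, 1); …
reversing the common scale on t: t on [0, 1/2); log(t)/t on [1/2, 1); 3 on [1, 2); …
summing 4 kernel integrals split by 1/12, 1/6, 1/3 yields ℳ[f](s)
segment 0 to 1/12 holds 6*t; add its integral
between 1/12 and 1/6 the integrand is log(6*t)/(6*t)·t^(s-1)
on [1/6, 1/3) integrate f = 3 against the kernel
piece [1/3, 1/2): integrate 2 against the kernel

F(-1/3) = 2**(2/3)*3**(1/3)*(-32*6**(2/3) - 48*2**(1/3) - 48*log(2) + 60 + 135*2**(2/3))/32
F(7/2) = sqrt(3)*(-12816*sqrt(2) + 1260*log(2) + 58279 + 194400*sqrt(6))/16329600
F(3/4) = sqrt(2)*3**(1/4)*(-210*2**(3/4) - 84*log(2) + 28*sqrt(2) + 28*6**(3/4) + 339)/126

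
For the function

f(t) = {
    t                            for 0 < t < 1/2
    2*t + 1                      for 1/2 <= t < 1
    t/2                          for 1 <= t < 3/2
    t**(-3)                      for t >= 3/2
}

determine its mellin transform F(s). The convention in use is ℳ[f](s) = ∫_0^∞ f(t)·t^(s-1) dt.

breakpoints 1/2, 1, 3/2: one integral from each of the 4 segments
segment [0, 1/2) carries t; integrate it
∫ over [1/2, 1) of (2*t + 1)·t^(s-1) joins the sum
for t in [1, 3/2): the term is ∫ t/2·t^(s-1)
for t in [3/2, ∞): the term is ∫ t**(-3)·t^(s-1)

(270*2**s*s**2 - 702*2**s*s - 324*2**s + 49*3**s*s**2 - 275*3**s*s - 162*s**2 + 378*s + 324)/(108*2**s*s*(s**2 - 2*s - 3))
  -1 < Re(s) < 3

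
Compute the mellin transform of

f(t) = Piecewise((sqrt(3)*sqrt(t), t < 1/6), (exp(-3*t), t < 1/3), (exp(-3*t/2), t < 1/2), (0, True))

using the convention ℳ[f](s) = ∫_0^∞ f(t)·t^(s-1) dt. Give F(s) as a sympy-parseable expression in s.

(2**s*(2*s + 1)*uppergamma(s, 1/2) - 2**s*(2*s + 1)*uppergamma(s, 1) + 4**s*(2*s + 1)*uppergamma(s, 1/2) - 4**s*(2*s + 1)*uppergamma(s, 3/4) + sqrt(2))/(6**s*(2*s + 1))
  Re(s) > -1/2

invert the common scale on t to get sqrt(t) on [0, 1/2); exp(-t) on [1/2, 1); exp(-t/2) on [1, 3/2)
treat the 3 regions marked off by 1/6, 1/3 separately and sum
on [0, 1/6) integrate f = sqrt(3)*sqrt(t) against the kernel
piece [1/6, 1/3): integrate exp(-3*t) against the kernel
on [1/3, 1/2) integrate f = exp(-3*t/2) against the kernel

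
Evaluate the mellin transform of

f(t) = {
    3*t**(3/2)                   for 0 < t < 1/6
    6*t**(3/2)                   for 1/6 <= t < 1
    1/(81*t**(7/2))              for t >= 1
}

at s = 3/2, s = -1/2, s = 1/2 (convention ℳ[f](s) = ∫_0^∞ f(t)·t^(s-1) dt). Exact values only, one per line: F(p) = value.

F(3/2) = 1297/648
F(-1/2) = 1783/324
F(1/2) = 5759/1944

invert the shared t-power to get 3*t on [0, 1/6); 6*t on [1/6, 1); 1/(81*t**4) on [1, ∞)
the common scale on t comes off first: t on [0, 1/2); 2*t on [1/2, 3); t**(-4) on [3, ∞)
slice at 1/6, 1, transform all 3 pieces, and sum them
segment [0, 1/6) carries 3*t**(3/2); integrate it
over [1/6, 1), the kernel integral of 6*t**(3/2) enters the sum
∫ 1/(81*t**(7/2))·t^(s-1) over [1, ∞)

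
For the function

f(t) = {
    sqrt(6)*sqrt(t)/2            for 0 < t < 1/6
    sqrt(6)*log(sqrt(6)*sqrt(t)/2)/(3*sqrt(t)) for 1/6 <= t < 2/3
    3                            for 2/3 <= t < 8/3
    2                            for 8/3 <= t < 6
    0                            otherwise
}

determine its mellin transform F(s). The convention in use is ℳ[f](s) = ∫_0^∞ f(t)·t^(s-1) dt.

(16**s*(2*s + 1)*(4*s**2 - 4*s + 1) - 2**(2*s + 1)*s*(2*s + 1) + 2*36**s*(2*s + 1)*(4*s**2 - 4*s + 1) - 3*4**s*(2*s + 1)*(4*s**2 - 4*s + 1) + 8*s**2*(2*s + 1)*log(2) - 4*s*(2*s + 1)*log(2) + 4*s*(2*s + 1) + s*(4*s**2 - 4*s + 1))/(6**s*s*(2*s + 1)*(4*s**2 - 4*s + 1))
  Re(s) > -1/2

the common scale on t comes off first: sqrt(t) on [0, 1/4); log(sqrt(t))/sqrt(t) on [1/4, 1); 3 on [1, 4); …
remove the power substitution first: t on [0, 1/2); log(t)/t on [1/2, 1); 3 on [1, 2); …
summing 4 kernel integrals split by 1/6, 2/3, 8/3 yields ℳ[f](s)
∫ sqrt(6)*sqrt(t)/2·t^(s-1) over [0, 1/6)
over [1/6, 2/3), the kernel integral of sqrt(6)*log(sqrt(6)*sqrt(t)/2)/(3*sqrt(t)) enters the sum
on [2/3, 8/3): add ∫ 3·t^(s-1) dt
between 8/3 and 6 the integrand is 2·t^(s-1)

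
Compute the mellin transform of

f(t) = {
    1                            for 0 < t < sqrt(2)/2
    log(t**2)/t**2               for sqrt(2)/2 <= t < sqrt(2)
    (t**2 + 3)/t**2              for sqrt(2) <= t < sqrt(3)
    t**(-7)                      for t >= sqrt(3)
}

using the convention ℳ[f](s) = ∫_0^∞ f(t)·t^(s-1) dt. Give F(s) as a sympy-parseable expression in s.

2**(1 - s/2)*(27*2**(s - 2)*s*(s/2 - 1)*(s - 7)*log(2) - 27*2**(s - 2)*s*(s - 7) - 270*2**(s - 2)*(s/2 - 1)**2*(s - 7) - 162*2**(s - 2)*(s/2 - 1)*(s - 7) - 2*sqrt(3)*6**(s/2 - 1)*s*(s/2 - 1)**2 + 324*6**(s/2 - 1)*(s/2 - 1)**2*(s - 7) + 162*6**(s/2 - 1)*(s/2 - 1)*(s - 7) + 27*s*(s/2 - 1)*(s - 7)*log(2) + 27*s*(s - 7) + 27*(s/2 - 1)**2*(s - 7))/(54*s*(s/2 - 1)**2*(s - 7))
  0 < Re(s) < 7

reversing the power substitution: 1 on [0, 1/2); log(t)/t on [1/2, 2); (t + 3)/t on [2, 3); …
invert the shared t-power to get t on [0, 1/2); log(t) on [1/2, 2); t + 3 on [2, 3); …
cuts at sqrt(2)/2, sqrt(2), sqrt(3): linearity sums the 4 kernel integrals
the [0, sqrt(2)/2) slice contributes ∫ 1·t^(s-1) dt
on [sqrt(2)/2, sqrt(2)) integrate f = log(t**2)/t**2 against the kernel
∫ (t**2 + 3)/t**2·t^(s-1) over [sqrt(2), sqrt(3))
∫ over [sqrt(3), ∞) of t**(-7)·t^(s-1) joins the sum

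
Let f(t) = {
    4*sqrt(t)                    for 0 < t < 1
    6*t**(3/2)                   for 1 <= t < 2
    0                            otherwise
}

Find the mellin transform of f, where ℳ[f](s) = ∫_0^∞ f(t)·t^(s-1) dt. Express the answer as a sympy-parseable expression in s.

f breaks at 1 into 2 integrals to sum
the [0, 1) slice contributes ∫ 4*sqrt(t)·t^(s-1) dt
the [1, 2) slice contributes ∫ 6*t**(3/2)·t^(s-1) dt

4*(3*2**(s + 3/2)*(2*s + 1) - 2*s + 3)/((2*s + 1)*(2*s + 3))
  Re(s) > -1/2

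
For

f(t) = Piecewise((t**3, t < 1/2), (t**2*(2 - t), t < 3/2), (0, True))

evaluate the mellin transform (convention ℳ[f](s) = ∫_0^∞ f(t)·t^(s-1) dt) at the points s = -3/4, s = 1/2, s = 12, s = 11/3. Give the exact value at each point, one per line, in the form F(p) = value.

F(-3/4) = 2**(3/4)*(-26 + 63*3**(1/4))/90
F(1/2) = -9*sqrt(2)/140 + 117*sqrt(6)/280
F(12) = 8609341/688128
F(11/3) = 3*2**(1/3)*(-46 + 7047*3**(2/3))/43520

reversing the shared t-power: t on [0, 1/2); 2 - t on [1/2, 3/2)
treat the 2 regions marked off by 1/2 separately and sum
[0, 1/2) adds the kernel integral of t**3
over [1/2, 3/2), the kernel integral of t**2*(2 - t) enters the sum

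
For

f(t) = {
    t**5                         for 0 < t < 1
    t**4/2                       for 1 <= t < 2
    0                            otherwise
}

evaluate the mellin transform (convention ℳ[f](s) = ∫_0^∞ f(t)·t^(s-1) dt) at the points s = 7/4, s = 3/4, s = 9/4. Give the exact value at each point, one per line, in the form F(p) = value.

F(7/4) = 38/621 + 64*2**(3/4)/23
F(3/4) = 30/437 + 32*2**(3/4)/19
F(9/4) = 42/725 + 128*2**(1/4)/25

undo the shared t-power: t**3 on [0, 1); t**2/2 on [1, 2)
strip the shared t-power: t on [0, 1); 1/2 on [1, 2)
along the cuts 1, ℳ[f](s) splits into 2 integrals
on [0, 1) integrate f = t**5 against the kernel
for t in [1, 2): the term is ∫ t**4/2·t^(s-1)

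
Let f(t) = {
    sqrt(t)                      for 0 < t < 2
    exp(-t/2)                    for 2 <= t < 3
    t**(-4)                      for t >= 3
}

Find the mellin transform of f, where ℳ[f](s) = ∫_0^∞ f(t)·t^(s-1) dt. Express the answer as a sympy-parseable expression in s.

breakpoints 2, 3: one integral from each of the 3 segments
over [0, 2), the kernel integral of sqrt(t) enters the sum
[2, 3) adds the kernel integral of exp(-t/2)
[3, ∞) adds the kernel integral of t**(-4)

(2**s*(s - 4)*(2*s + 1)*uppergamma(s, 1) - 2**s*(s - 4)*(2*s + 1)*uppergamma(s, 3/2) + 2*2**(s + 1/2)*(s - 4) - 3**s*(2*s + 1)/81)/((s - 4)*(2*s + 1))
  -1/2 < Re(s) < 4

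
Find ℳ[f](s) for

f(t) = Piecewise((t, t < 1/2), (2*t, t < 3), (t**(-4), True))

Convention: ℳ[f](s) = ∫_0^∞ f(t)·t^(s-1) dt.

linearity at 1/2, 3 turns ℳ[f](s) into 3 summed integrals
over [0, 1/2), the kernel integral of t enters the sum
between 1/2 and 3 the integrand is 2*t·t^(s-1)
∫ t**(-4)·t^(s-1) over [3, ∞)

(970*6**s*s - 3890*6**s - 81*s + 324)/(162*2**s*(s**2 - 3*s - 4))
  -1 < Re(s) < 4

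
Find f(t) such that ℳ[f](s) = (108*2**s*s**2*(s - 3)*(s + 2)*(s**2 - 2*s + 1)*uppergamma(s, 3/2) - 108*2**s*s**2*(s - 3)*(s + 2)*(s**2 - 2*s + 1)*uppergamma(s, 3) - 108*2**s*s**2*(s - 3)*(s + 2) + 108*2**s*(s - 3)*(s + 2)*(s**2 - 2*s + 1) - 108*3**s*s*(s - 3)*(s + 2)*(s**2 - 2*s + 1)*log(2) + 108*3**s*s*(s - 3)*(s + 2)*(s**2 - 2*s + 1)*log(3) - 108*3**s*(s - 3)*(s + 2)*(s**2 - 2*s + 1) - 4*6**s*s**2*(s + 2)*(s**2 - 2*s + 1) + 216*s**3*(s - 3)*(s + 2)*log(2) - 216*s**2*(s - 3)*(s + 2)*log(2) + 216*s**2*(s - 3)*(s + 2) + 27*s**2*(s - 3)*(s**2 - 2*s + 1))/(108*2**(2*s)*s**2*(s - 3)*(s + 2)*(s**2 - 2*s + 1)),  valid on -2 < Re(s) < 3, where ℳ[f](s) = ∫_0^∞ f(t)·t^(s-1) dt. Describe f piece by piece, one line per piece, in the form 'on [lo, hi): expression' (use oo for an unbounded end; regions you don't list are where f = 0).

reversing the common scale on t: t**2 on [0, 1/2); log(t)/t on [1/2, 1); log(t) on [1, 3/2); …
along the cuts 1/4, 1/2, 3/4, 3/2, ℳ[f](s) splits into 5 integrals
over [0, 1/4), the kernel integral of 4*t**2 enters the sum
for t in [1/4, 1/2): the term is ∫ log(2*t)/(2*t)·t^(s-1)
for t in [1/2, 3/4): the term is ∫ log(2*t)·t^(s-1)
for t in [3/4, 3/2): the term is ∫ exp(-2*t)·t^(s-1)
segment 3/2 to ∞ holds 1/(8*t**3); add its integral

on [0, 1/4): 4*t**2
on [1/4, 1/2): log(2*t)/(2*t)
on [1/2, 3/4): log(2*t)
on [3/4, 3/2): exp(-2*t)
on [3/2, oo): 1/(8*t**3)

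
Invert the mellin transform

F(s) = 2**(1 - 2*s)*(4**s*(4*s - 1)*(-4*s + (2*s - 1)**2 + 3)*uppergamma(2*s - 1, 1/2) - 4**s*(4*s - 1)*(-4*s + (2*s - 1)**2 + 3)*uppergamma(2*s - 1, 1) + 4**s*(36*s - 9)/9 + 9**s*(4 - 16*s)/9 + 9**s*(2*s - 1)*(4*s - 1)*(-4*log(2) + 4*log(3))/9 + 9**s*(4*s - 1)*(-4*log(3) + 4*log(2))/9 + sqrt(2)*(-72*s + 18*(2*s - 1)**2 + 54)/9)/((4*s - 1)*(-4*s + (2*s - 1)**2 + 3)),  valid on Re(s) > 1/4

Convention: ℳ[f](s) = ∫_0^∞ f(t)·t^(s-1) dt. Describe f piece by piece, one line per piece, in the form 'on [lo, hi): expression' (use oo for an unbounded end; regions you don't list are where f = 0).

back out the power substitution: 1/sqrt(t) on [0, 1/2); exp(-t)/t on [1/2, 1); log(t)/t**2 on [1, 3/2)
reversing the shared t-power: sqrt(t) on [0, 1/2); exp(-t) on [1/2, 1); log(t)/t on [1, 3/2)
cuts at 1/4, 1: linearity sums the 3 kernel integrals
segment [0, 1/4) carries t**(-1/4); integrate it
the [1/4, 1) slice contributes ∫ exp(-sqrt(t))/sqrt(t)·t^(s-1) dt
piece [1, 9/4): integrate log(sqrt(t))/t against the kernel

on [0, 1/4): t**(-1/4)
on [1/4, 1): exp(-sqrt(t))/sqrt(t)
on [1, 9/4): log(sqrt(t))/t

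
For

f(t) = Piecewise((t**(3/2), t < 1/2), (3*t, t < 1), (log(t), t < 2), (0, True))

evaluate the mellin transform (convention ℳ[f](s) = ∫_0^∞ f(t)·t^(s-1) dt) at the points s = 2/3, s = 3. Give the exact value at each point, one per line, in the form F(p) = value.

F(2/3) = -9*2**(2/3)/4 - 9*2**(1/3)/20 + 3*2**(5/6)/52 + 3*2**(2/3)*log(2)/2 + 81/20
F(3) = -43/576 + sqrt(2)/144 + 8*log(2)/3

split f at 1/2, 1: ℳ[f](s) collects 3 kernel integrals
on [0, 1/2): add ∫ t**(3/2)·t^(s-1) dt
piece [1/2, 1): integrate 3*t against the kernel
for t in [1, 2): the term is ∫ log(t)·t^(s-1)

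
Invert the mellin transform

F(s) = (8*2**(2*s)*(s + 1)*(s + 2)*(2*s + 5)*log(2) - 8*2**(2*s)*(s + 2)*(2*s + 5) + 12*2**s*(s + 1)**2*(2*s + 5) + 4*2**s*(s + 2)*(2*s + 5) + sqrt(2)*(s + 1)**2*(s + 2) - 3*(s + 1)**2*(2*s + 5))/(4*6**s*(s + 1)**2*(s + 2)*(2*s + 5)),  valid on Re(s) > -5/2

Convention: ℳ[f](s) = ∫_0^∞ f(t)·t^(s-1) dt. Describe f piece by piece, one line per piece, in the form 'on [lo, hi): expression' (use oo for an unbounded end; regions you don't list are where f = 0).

remove the common scale on t first: t**(5/2) on [0, 1/2); 3*t**2 on [1/2, 1); t*log(t) on [1, 2)
reversing the shared t-power: t**2 on [0, 1/2); 3*t**(3/2) on [1/2, 1); sqrt(t)*log(t) on [1, 2)
undo the shared t-power: t**(3/2) on [0, 1/2); 3*t on [1/2, 1); log(t) on [1, 2)
treat the 3 regions marked off by 1/6, 1/3 separately and sum
on [0, 1/6) integrate f = 9*sqrt(3)*t**(5/2) against the kernel
piece [1/6, 1/3): integrate 27*t**2 against the kernel
over [1/3, 2/3), the kernel integral of 3*t*log(3*t) enters the sum

on [0, 1/6): 9*sqrt(3)*t**(5/2)
on [1/6, 1/3): 27*t**2
on [1/3, 2/3): 3*t*log(3*t)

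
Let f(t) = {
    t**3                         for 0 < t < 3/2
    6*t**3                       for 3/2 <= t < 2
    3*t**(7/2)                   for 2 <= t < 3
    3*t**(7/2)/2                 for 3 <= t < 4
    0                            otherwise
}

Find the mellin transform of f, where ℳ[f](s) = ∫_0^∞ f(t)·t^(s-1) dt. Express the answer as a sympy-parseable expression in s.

summing 4 kernel integrals split by 3/2, 2, 3 yields ℳ[f](s)
∫ t**3·t^(s-1) over [0, 3/2)
between 3/2 and 2 the integrand is 6*t**3·t^(s-1)
segment [2, 3) carries 3*t**(7/2); integrate it
[3, 4) adds the kernel integral of 3*t**(7/2)/2

3*(1024*2**(2*s)*(s + 3) + 128*2**s*(2*s + 7) - 128*2**(s + 1/2)*(s + 3) + 216*3**(s + 1/2)*(s + 3) - 45*(3/2)**s*(2*s + 7))/(8*(s + 3)*(2*s + 7))
  Re(s) > -3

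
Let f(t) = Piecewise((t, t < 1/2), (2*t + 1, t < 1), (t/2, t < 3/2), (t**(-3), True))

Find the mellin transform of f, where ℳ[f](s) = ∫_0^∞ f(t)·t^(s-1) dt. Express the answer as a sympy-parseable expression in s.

the 4 pieces separated at 1/2, 1, 3/2 each add one integral
the [0, 1/2) slice contributes ∫ t·t^(s-1) dt
between 1/2 and 1 the integrand is (2*t + 1)·t^(s-1)
segment [1, 3/2) carries t/2; integrate it
∫ t**(-3)·t^(s-1) over [3/2, ∞)

(270*2**s*s**2 - 702*2**s*s - 324*2**s + 49*3**s*s**2 - 275*3**s*s - 162*s**2 + 378*s + 324)/(108*2**s*s*(s**2 - 2*s - 3))
  -1 < Re(s) < 3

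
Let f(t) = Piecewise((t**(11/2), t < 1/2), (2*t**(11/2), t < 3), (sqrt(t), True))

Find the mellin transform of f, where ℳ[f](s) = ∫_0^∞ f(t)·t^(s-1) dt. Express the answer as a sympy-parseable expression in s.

back out the shared t-power: t**(7/2) on [0, 1/2); 2*t**(7/2) on [1/2, 3); t**(-3/2) on [3, ∞)
invert the shared t-power to get t**(3/2) on [0, 1/2); 2*t**(3/2) on [1/2, 3); t**(-7/2) on [3, ∞)
peel off the shared t-power: t on [0, 1/2); 2*t on [1/2, 3); t**(-4) on [3, ∞)
integrate the 3 segments split at 1/2, 3, then add the results
for t in [0, 1/2): the term is ∫ t**(11/2)·t^(s-1)
∫ over [1/2, 3) of 2*t**(11/2)·t^(s-1) joins the sum
[3, ∞) adds the kernel integral of sqrt(t)

(62080*sqrt(3)*6**s*s + 30400*sqrt(3)*6**s - 2*sqrt(2)*s - sqrt(2))/(32*2**s*(4*s**2 + 24*s + 11))
  -11/2 < Re(s) < -1/2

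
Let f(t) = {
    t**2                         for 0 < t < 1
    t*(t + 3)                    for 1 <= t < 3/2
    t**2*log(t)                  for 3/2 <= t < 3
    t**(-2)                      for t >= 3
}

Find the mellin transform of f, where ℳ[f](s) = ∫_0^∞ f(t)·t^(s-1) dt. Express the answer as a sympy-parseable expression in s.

2**(-s - 1)*(-162*2**(s + 1)*(s - 2)*(s + 1)*(2*s + (s + 1)**2 + 3) - 162*2**(s + 1)*(s - 2)*(2*s + (s + 1)**2 + 3) - 81*3**(s + 1)*(s - 2)*(s + 1)**2*(s + 2)*log(3) + 81*3**(s + 1)*(s - 2)*(s + 1)**2*(s + 2)*log(2) - 81*3**(s + 1)*(s - 2)*(s + 1)*(s + 2)*log(3) + 81*3**(s + 1)*(s - 2)*(s + 1)*(s + 2)*log(2) + 81*3**(s + 1)*(s - 2)*(s + 1)*(s + 2) + 243*3**(s + 1)*(s - 2)*(s + 1)*(2*s + (s + 1)**2 + 3) + 162*3**(s + 1)*(s - 2)*(2*s + (s + 1)**2 + 3) + 162*6**(s + 1)*(s - 2)*(s + 1)**2*(s + 2)*log(3) - 162*6**(s + 1)*(s - 2)*(s + 1)*(s + 2) + 162*6**(s + 1)*(s - 2)*(s + 1)*(s + 2)*log(3) - 2*6**(s + 1)*(s + 1)*(s + 2)*(2*s + (s + 1)**2 + 3))/(54*(s - 2)*(s + 1)*(s + 2)*(2*s + (s + 1)**2 + 3))
  -2 < Re(s) < 2

reversing the shared t-power: t**3 on [0, 1); t**2*(t + 3) on [1, 3/2); t**3*log(t) on [3/2, 3); …
reversing the shared t-power: t on [0, 1); t + 3 on [1, 3/2); t*log(t) on [3/2, 3); …
treat the 4 regions marked off by 1, 3/2, 3 separately and sum
piece [0, 1): integrate t**2 against the kernel
on [1, 3/2) integrate f = t*(t + 3) against the kernel
[3/2, 3) adds the kernel integral of t**2*log(t)
on [3, ∞) integrate f = t**(-2) against the kernel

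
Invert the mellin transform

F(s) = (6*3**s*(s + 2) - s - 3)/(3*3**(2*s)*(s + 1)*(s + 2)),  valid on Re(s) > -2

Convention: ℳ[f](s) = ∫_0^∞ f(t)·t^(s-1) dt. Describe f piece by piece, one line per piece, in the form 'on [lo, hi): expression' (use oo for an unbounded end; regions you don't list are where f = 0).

undo the shared t-power: 27*t**(3/2) on [0, 1/9); 6*sqrt(t) on [1/9, 1/3)
strip the common scale on t: 3*sqrt(3)*t**(3/2) on [0, 1/3); 2*sqrt(3)*sqrt(t) on [1/3, 1)
strip the common scale on t: t**(3/2) on [0, 1); 2*sqrt(t) on [1, 3)
slice at 1/9, transform all 2 pieces, and sum them
segment [0, 1/9) carries 27*t**2; integrate it
between 1/9 and 1/3 the integrand is 6*t·t^(s-1)

on [0, 1/9): 27*t**2
on [1/9, 1/3): 6*t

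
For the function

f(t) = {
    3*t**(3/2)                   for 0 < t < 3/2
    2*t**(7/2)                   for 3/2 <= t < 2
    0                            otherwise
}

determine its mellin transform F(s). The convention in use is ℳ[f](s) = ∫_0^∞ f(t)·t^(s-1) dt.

(256*2**(s + 1/2)*s + 384*2**(s + 1/2) - 18*3**s*sqrt(6)*s/2**s + 45*3**s*sqrt(6)/2**s)/(4*(4*s**2 + 20*s + 21))
  Re(s) > -3/2

integrate the 2 segments split at 3/2, then add the results
segment 0 to 3/2 holds 3*t**(3/2); add its integral
on [3/2, 2): add ∫ 2*t**(7/2)·t^(s-1) dt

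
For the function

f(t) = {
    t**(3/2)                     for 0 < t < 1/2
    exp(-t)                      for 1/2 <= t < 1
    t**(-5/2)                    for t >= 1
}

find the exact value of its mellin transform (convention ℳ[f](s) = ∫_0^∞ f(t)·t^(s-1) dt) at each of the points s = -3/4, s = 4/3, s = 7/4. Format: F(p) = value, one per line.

along the cuts 1/2, 1, ℳ[f](s) splits into 3 integrals
the [0, 1/2) slice contributes ∫ t**(3/2)·t^(s-1) dt
between 1/2 and 1 the integrand is exp(-t)·t^(s-1)
the [1, ∞) slice contributes ∫ t**(-5/2)·t^(s-1) dt

F(-3/4) = -uppergamma(-3/4, 1) + 4/13 + uppergamma(-3/4, 1/2) + 2*2**(1/4)/3
F(4/3) = -uppergamma(4/3, 1) + 3*2**(1/6)/68 + uppergamma(4/3, 1/2) + 6/7
F(7/4) = -uppergamma(7/4, 1) + 2**(3/4)/52 + uppergamma(7/4, 1/2) + 4/3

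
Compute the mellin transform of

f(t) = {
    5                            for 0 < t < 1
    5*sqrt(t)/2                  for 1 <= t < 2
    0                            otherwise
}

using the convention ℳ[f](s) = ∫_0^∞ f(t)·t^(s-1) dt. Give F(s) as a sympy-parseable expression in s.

linearity at 1 turns ℳ[f](s) into 2 summed integrals
the [0, 1) slice contributes ∫ 5·t^(s-1) dt
piece [1, 2): integrate 5*sqrt(t)/2 against the kernel

5*(2**(s + 1/2)*s + s + 1)/(s*(2*s + 1))
  Re(s) > 0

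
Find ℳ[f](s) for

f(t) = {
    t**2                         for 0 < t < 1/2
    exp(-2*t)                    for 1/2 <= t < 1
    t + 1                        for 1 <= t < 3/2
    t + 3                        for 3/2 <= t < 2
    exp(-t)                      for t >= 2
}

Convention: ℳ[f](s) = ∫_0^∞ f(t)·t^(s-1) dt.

treat the 5 regions marked off by 1/2, 1, 3/2, 2 separately and sum
for t in [0, 1/2): the term is ∫ t**2·t^(s-1)
on [1/2, 1) integrate f = exp(-2*t) against the kernel
on [1, 3/2): add ∫ (t + 1)·t^(s-1) dt
on [3/2, 2): add ∫ (t + 3)·t^(s-1) dt
over [2, ∞), the kernel integral of exp(-t) enters the sum

(20*2**(2*s)*s*(s + 2) + 12*2**(2*s)*(s + 2) + 4*2**s*s*(s + 1)*(s + 2)*uppergamma(s, 2) - 8*2**s*s*(s + 2) - 4*2**s*(s + 2) - 8*3**s*s*(s + 2) - 8*3**s*(s + 2) + 4*s*(s + 1)*(s + 2)*uppergamma(s, 1) - 4*s*(s + 1)*(s + 2)*uppergamma(s, 2) + s*(s + 1))/(4*2**s*s*(s + 1)*(s + 2))
  Re(s) > -2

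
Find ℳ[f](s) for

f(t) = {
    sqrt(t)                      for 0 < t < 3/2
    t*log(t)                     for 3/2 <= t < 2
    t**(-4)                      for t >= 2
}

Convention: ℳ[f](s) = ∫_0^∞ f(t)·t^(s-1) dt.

decompose at 3/2, 2; ℳ[f](s) sums the 3 pieces' integrals
[0, 3/2) adds the kernel integral of sqrt(t)
[3/2, 2) adds the kernel integral of t*log(t)
piece [2, ∞): integrate t**(-4) against the kernel

(-32*2**(2*s)*(s - 4)*(2*s + 1) + 3**s*s*(s - 4)*(2*s + 1)*(-24*log(3) + 24*log(2)) + 3**s*(s - 4)*(2*s + 1)*(-24*log(3) + 24*log(2)) + 24*3**s*(s - 4)*(2*s + 1) + 16*3**s*sqrt(6)*(s - 4)*(s**2 + 2*s + 1) + 32*4**s*s*(s - 4)*(2*s + 1)*log(2) + 32*4**s*(s - 4)*(2*s + 1)*log(2) - 4**s*(2*s + 1)*(s**2 + 2*s + 1))/(16*2**s*(s - 4)*(2*s + 1)*(s**2 + 2*s + 1))
  -1/2 < Re(s) < 4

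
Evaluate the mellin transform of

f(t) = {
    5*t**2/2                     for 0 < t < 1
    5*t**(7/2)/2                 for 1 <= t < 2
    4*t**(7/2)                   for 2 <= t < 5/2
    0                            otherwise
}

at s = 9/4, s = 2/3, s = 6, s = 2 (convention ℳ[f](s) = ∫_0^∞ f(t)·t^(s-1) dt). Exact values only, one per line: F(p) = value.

split f at 1, 2: ℳ[f](s) collects 3 kernel integrals
over [0, 1), the kernel integral of 5*t**2/2 enters the sum
for t in [1, 2): the term is ∫ 5*t**(7/2)/2·t^(s-1)
over [2, 5/2), the kernel integral of 4*t**(7/2) enters the sum

F(9/4) = -192*2**(3/4)/23 + 60/391 + 3125*2**(1/4)*5**(3/4)/92
F(2/3) = -144*2**(1/6)/25 + 27/80 + 75*2**(5/6)*5**(1/6)/4
F(6) = -1536*sqrt(2)/19 + 15/304 + 1953125*sqrt(10)/2432
F(2) = -96*sqrt(2)/11 + 15/88 + 3125*sqrt(10)/88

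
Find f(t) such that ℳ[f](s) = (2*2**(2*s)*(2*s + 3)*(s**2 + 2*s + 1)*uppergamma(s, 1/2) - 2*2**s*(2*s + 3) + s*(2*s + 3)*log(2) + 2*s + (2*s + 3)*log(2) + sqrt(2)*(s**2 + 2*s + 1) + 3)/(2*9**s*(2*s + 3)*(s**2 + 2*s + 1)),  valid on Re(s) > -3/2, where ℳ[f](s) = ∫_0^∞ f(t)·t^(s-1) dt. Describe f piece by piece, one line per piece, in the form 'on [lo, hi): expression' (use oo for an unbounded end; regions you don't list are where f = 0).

on [0, 1/9): 27*sqrt(2)*t**(3/2)/4
on [1/9, 2/9): 9*t*log(9*t/2)/2
on [2/9, oo): exp(-9*t/4)

invert the common scale on t to get 3*sqrt(6)*t**(3/2)/4 on [0, 1/3); 3*t*log(3*t/2)/2 on [1/3, 2/3); exp(-3*t/4) on [2/3, ∞)
the common scale on t comes off first: t**(3/2) on [0, 1/2); t*log(t) on [1/2, 1); exp(-t/2) on [1, ∞)
summing 3 kernel integrals split by 1/9, 2/9 yields ℳ[f](s)
between 0 and 1/9 the integrand is 27*sqrt(2)*t**(3/2)/4·t^(s-1)
segment [1/9, 2/9) carries 9*t*log(9*t/2)/2; integrate it
on [2/9, ∞): add ∫ exp(-9*t/4)·t^(s-1) dt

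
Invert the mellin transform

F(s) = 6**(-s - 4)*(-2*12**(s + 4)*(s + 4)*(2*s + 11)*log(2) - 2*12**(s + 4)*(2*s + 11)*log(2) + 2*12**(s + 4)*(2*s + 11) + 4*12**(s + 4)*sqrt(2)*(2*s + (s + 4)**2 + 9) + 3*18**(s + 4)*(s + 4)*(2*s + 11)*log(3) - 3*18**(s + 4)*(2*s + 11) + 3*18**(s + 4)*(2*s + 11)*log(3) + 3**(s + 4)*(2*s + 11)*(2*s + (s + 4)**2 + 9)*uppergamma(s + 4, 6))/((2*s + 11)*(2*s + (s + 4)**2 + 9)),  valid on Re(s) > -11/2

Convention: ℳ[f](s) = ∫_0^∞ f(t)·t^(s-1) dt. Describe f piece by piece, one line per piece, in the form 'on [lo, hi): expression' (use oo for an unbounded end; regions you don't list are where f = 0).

peel off the shared t-power: t**(7/2) on [0, 2); t**3*log(t) on [2, 3); t**2*exp(-2*t) on [3, ∞)
invert the shared t-power to get t**(3/2) on [0, 2); t*log(t) on [2, 3); exp(-2*t) on [3, ∞)
cuts at 2, 3: linearity sums the 3 kernel integrals
segment [0, 2) carries t**(11/2); integrate it
∫ t**5*log(t)·t^(s-1) over [2, 3)
between 3 and ∞ the integrand is t**4*exp(-2*t)·t^(s-1)

on [0, 2): t**(11/2)
on [2, 3): t**5*log(t)
on [3, oo): t**4*exp(-2*t)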